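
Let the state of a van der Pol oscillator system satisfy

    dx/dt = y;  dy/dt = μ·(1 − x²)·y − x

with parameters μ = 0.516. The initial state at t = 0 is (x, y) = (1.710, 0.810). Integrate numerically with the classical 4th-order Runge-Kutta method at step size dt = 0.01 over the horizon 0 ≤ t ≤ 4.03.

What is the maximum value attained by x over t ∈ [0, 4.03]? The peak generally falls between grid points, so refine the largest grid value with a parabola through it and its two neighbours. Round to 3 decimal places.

max x = 1.849

t=0.000: state=(1.710, 0.810)
step 1 (dt=0.01): k1=(0.810, -2.514), k2=(0.797, -2.511), k3=(0.797, -2.511), k4=(0.785, -2.508); state += dt/6·(k1+2k2+2k3+k4)
t=0.010: state=(1.718, 0.785)
t=0.020: state=(1.726, 0.760)
t=0.030: state=(1.733, 0.735)
continuing one RK4 step at a time; state shown every 20 steps (Δt=0.2):
t=0.200: state=(1.823, 0.331)
t=0.400: state=(1.848, -0.068)
t=0.600: state=(1.802, -0.378)
t=0.800: state=(1.701, -0.622)
t=1.000: state=(1.556, -0.824)
t=1.200: state=(1.373, -1.009)
t=1.400: state=(1.152, -1.194)
t=1.600: state=(0.894, -1.393)
t=1.800: state=(0.594, -1.610)
t=2.000: state=(0.249, -1.840)
t=2.200: state=(-0.141, -2.049)
t=2.400: state=(-0.565, -2.167)
t=2.600: state=(-0.995, -2.095)
t=2.800: state=(-1.386, -1.769)
t=3.000: state=(-1.689, -1.245)
t=3.200: state=(-1.880, -0.670)
t=3.400: state=(-1.962, -0.170)
t=3.600: state=(-1.956, 0.214)
t=3.800: state=(-1.884, 0.498)
t=4.000: state=(-1.761, 0.717)
t=4.030: state=(-1.739, 0.746)
largest grid value and its neighbours: x(0.350)=1.84908, x(0.360)=1.84922, x(0.370)=1.84918
parabola through these three points peaks at t≈0.363 with x≈1.84923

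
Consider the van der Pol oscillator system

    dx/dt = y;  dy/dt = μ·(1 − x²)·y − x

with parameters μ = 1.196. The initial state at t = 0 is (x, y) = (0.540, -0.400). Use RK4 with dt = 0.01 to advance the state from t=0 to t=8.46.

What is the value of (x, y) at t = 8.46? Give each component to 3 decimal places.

t=0.000: state=(0.540, -0.400)
step 1 (dt=0.01): k1=(-0.400, -0.879), k2=(-0.404, -0.882), k3=(-0.404, -0.882), k4=(-0.409, -0.884); state += dt/6·(k1+2k2+2k3+k4)
t=0.010: state=(0.536, -0.409)
t=0.020: state=(0.532, -0.418)
t=0.030: state=(0.528, -0.427)
continuing one RK4 step at a time; state shown every 50 steps (Δt=0.5):
t=0.500: state=(0.216, -0.929)
t=1.000: state=(-0.421, -1.621)
t=1.500: state=(-1.261, -1.431)
t=2.000: state=(-1.647, -0.155)
t=2.500: state=(-1.545, 0.466)
t=3.000: state=(-1.225, 0.811)
t=3.500: state=(-0.705, 1.333)
t=4.000: state=(0.209, 2.430)
t=4.500: state=(1.529, 2.148)
t=5.000: state=(1.997, 0.031)
t=5.500: state=(1.853, -0.476)
t=6.000: state=(1.565, -0.671)
t=6.500: state=(1.170, -0.942)
t=7.000: state=(0.570, -1.542)
t=7.500: state=(-0.487, -2.733)
t=8.000: state=(-1.749, -1.571)
t=8.460: state=(-2.008, 0.107)

(x, y) = (-2.008, 0.107)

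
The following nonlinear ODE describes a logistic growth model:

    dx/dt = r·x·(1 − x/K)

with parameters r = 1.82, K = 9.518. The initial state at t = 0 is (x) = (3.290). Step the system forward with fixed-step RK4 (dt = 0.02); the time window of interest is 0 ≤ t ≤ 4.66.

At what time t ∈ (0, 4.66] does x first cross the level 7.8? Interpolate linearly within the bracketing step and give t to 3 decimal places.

t = 1.182

t=0.000: state=(3.290)
step 1 (dt=0.02): k1=(3.918), k2=(3.940), k3=(3.940), k4=(3.961); state += dt/6·(k1+2k2+2k3+k4)
t=0.020: state=(3.369)
t=0.040: state=(3.448)
t=0.060: state=(3.529)
continuing one RK4 step at a time; state shown every 10 steps (Δt=0.2):
t=0.200: state=(4.111)
t=0.400: state=(4.973)
t=0.600: state=(5.821)
t=0.800: state=(6.603)
t=1.000: state=(7.284)
t=1.180: state=(7.795)
next step: t=1.200: state=(7.846) — x has crossed 7.8
linear interpolation between t=1.180 (7.79502) and t=1.200 (7.84579) → t≈1.182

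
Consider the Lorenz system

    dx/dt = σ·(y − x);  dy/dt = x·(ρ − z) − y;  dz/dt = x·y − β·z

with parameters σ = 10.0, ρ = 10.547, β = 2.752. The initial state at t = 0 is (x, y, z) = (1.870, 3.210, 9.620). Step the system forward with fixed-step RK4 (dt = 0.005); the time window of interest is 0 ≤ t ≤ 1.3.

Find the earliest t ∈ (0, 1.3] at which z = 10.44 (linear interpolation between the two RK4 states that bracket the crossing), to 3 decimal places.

t=0.000: state=(1.870, 3.210, 9.620)
step 1 (dt=0.005): k1=(13.400, -1.477, -20.472), k2=(13.028, -1.344, -20.230), k3=(13.041, -1.347, -20.234), k4=(12.681, -1.214, -19.997); state += dt/6·(k1+2k2+2k3+k4)
t=0.005: state=(1.935, 3.203, 9.519)
t=0.010: state=(1.997, 3.198, 9.420)
t=0.015: state=(2.055, 3.194, 9.323)
continuing one RK4 step at a time; state shown every 10 steps (Δt=0.05):
t=0.050: state=(2.391, 3.203, 8.705)
t=0.100: state=(2.733, 3.327, 7.978)
t=0.150: state=(3.014, 3.567, 7.415)
t=0.200: state=(3.302, 3.909, 7.014)
t=0.250: state=(3.629, 4.338, 6.780)
t=0.300: state=(4.012, 4.836, 6.728)
t=0.350: state=(4.450, 5.376, 6.874)
t=0.400: state=(4.930, 5.916, 7.231)
t=0.450: state=(5.424, 6.396, 7.796)
t=0.500: state=(5.886, 6.743, 8.538)
t=0.550: state=(6.261, 6.883, 9.384)
t=0.600: state=(6.491, 6.776, 10.223)
t=0.610: state=(6.516, 6.724, 10.378)
next step: t=0.615: state=(6.525, 6.695, 10.454) — z has crossed 10.44
linear interpolation between t=0.610 (10.37813) and t=0.615 (10.45357) → t≈0.614

t = 0.614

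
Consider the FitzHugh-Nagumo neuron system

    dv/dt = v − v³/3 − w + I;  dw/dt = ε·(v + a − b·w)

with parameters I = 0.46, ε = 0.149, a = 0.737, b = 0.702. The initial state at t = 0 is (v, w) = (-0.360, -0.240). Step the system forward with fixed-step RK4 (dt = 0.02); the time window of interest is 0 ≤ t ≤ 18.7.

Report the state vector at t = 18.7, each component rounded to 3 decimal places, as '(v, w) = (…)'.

(v, w) = (-1.338, -0.170)

t=0.000: state=(-0.360, -0.240)
step 1 (dt=0.02): k1=(0.356, 0.081), k2=(0.358, 0.082), k3=(0.358, 0.082), k4=(0.360, 0.082); state += dt/6·(k1+2k2+2k3+k4)
t=0.020: state=(-0.353, -0.238)
t=0.040: state=(-0.346, -0.237)
t=0.060: state=(-0.338, -0.235)
continuing one RK4 step at a time; state shown every 50 steps (Δt=1):
t=1.000: state=(0.162, -0.130)
t=2.000: state=(1.150, 0.077)
t=3.000: state=(1.706, 0.388)
t=4.000: state=(1.670, 0.695)
t=5.000: state=(1.528, 0.957)
t=6.000: state=(1.357, 1.170)
t=7.000: state=(1.150, 1.336)
t=8.000: state=(0.871, 1.451)
t=9.000: state=(0.401, 1.505)
t=10.000: state=(-0.681, 1.450)
t=11.000: state=(-1.880, 1.211)
t=12.000: state=(-1.953, 0.919)
t=13.000: state=(-1.865, 0.662)
t=14.000: state=(-1.770, 0.443)
t=15.000: state=(-1.676, 0.260)
t=16.000: state=(-1.583, 0.108)
t=17.000: state=(-1.492, -0.016)
t=18.000: state=(-1.401, -0.115)
t=18.700: state=(-1.338, -0.170)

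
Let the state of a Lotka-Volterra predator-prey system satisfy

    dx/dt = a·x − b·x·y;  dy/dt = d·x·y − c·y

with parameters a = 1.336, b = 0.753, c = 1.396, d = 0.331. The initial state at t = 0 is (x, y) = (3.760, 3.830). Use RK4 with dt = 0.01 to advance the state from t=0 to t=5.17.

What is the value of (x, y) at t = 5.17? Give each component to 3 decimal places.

t=0.000: state=(3.760, 3.830)
step 1 (dt=0.01): k1=(-5.820, -0.580), k2=(-5.767, -0.616), k3=(-5.767, -0.616), k4=(-5.714, -0.652); state += dt/6·(k1+2k2+2k3+k4)
t=0.010: state=(3.702, 3.824)
t=0.020: state=(3.646, 3.817)
t=0.030: state=(3.590, 3.809)
continuing one RK4 step at a time; state shown every 20 steps (Δt=0.2):
t=0.200: state=(2.801, 3.592)
t=0.400: state=(2.192, 3.200)
t=0.600: state=(1.827, 2.762)
t=0.800: state=(1.626, 2.340)
t=1.000: state=(1.537, 1.964)
t=1.200: state=(1.532, 1.644)
t=1.400: state=(1.595, 1.379)
t=1.600: state=(1.721, 1.163)
t=1.800: state=(1.912, 0.992)
t=2.000: state=(2.174, 0.859)
t=2.200: state=(2.516, 0.758)
t=2.400: state=(2.948, 0.687)
t=2.600: state=(3.486, 0.642)
t=2.800: state=(4.140, 0.625)
t=3.000: state=(4.920, 0.638)
t=3.200: state=(5.820, 0.688)
t=3.400: state=(6.807, 0.790)
t=3.600: state=(7.798, 0.969)
t=3.800: state=(8.625, 1.264)
t=4.000: state=(9.019, 1.721)
t=4.200: state=(8.688, 2.349)
t=4.400: state=(7.553, 3.054)
t=4.600: state=(5.951, 3.616)
t=4.800: state=(4.411, 3.848)
t=5.000: state=(3.242, 3.741)
t=5.170: state=(2.561, 3.470)

(x, y) = (2.561, 3.470)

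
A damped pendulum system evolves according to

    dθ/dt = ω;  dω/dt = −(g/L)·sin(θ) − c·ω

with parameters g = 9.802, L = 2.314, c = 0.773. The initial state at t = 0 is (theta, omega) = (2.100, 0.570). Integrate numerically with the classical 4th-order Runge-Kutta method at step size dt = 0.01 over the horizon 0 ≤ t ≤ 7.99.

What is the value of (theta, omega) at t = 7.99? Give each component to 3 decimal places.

(theta, omega) = (-0.048, -0.152)

t=0.000: state=(2.100, 0.570)
step 1 (dt=0.01): k1=(0.570, -4.097), k2=(0.550, -4.075), k3=(0.550, -4.075), k4=(0.529, -4.054); state += dt/6·(k1+2k2+2k3+k4)
t=0.010: state=(2.105, 0.529)
t=0.020: state=(2.111, 0.489)
t=0.030: state=(2.115, 0.449)
continuing one RK4 step at a time; state shown every 50 steps (Δt=0.5):
t=0.500: state=(1.937, -1.141)
t=1.000: state=(1.009, -2.463)
t=1.500: state=(-0.253, -2.196)
t=2.000: state=(-0.920, -0.402)
t=2.500: state=(-0.717, 1.070)
t=3.000: state=(-0.051, 1.356)
t=3.500: state=(0.441, 0.495)
t=4.000: state=(0.431, -0.468)
t=4.500: state=(0.087, -0.767)
t=5.000: state=(-0.215, -0.362)
t=5.500: state=(-0.249, 0.201)
t=6.000: state=(-0.074, 0.425)
t=6.500: state=(0.105, 0.237)
t=7.000: state=(0.142, -0.080)
t=7.500: state=(0.053, -0.232)
t=7.990: state=(-0.048, -0.152)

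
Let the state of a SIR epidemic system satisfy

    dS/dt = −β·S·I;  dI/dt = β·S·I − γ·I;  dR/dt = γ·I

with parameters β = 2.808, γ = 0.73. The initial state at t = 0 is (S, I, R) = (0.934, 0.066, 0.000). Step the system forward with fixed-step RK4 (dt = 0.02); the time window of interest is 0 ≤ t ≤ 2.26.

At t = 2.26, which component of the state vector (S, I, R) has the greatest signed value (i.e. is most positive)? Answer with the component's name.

largest component: R

t=0.000: state=(0.934, 0.066, 0.000)
step 1 (dt=0.02): k1=(-0.173, 0.125, 0.048), k2=(-0.176, 0.127, 0.049), k3=(-0.176, 0.127, 0.049), k4=(-0.179, 0.129, 0.050); state += dt/6·(k1+2k2+2k3+k4)
t=0.020: state=(0.930, 0.069, 0.001)
t=0.040: state=(0.927, 0.071, 0.002)
t=0.060: state=(0.923, 0.074, 0.003)
continuing one RK4 step at a time; state shown every 5 steps (Δt=0.1):
t=0.100: state=(0.915, 0.080, 0.005)
t=0.200: state=(0.893, 0.095, 0.012)
t=0.300: state=(0.867, 0.113, 0.019)
t=0.400: state=(0.838, 0.134, 0.028)
t=0.500: state=(0.804, 0.157, 0.039)
t=0.600: state=(0.767, 0.182, 0.051)
t=0.700: state=(0.726, 0.209, 0.065)
t=0.800: state=(0.682, 0.236, 0.082)
t=0.900: state=(0.636, 0.264, 0.100)
t=1.000: state=(0.588, 0.292, 0.120)
t=1.100: state=(0.540, 0.318, 0.143)
t=1.200: state=(0.492, 0.341, 0.167)
t=1.300: state=(0.446, 0.362, 0.192)
t=1.400: state=(0.402, 0.379, 0.219)
t=1.500: state=(0.360, 0.392, 0.248)
t=1.600: state=(0.322, 0.401, 0.276)
t=1.700: state=(0.288, 0.406, 0.306)
t=1.800: state=(0.257, 0.408, 0.336)
t=1.900: state=(0.229, 0.406, 0.365)
t=2.000: state=(0.205, 0.401, 0.395)
t=2.100: state=(0.183, 0.393, 0.424)
t=2.200: state=(0.164, 0.384, 0.452)
t=2.260: state=(0.154, 0.377, 0.469)
compare at T: S=0.154, I=0.377, R=0.469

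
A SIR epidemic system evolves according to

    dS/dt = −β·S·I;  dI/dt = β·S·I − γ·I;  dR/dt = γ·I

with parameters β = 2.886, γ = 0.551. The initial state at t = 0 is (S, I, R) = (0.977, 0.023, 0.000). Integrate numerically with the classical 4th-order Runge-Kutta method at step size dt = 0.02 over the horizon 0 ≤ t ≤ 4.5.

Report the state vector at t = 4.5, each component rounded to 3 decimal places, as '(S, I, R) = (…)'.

(S, I, R) = (0.018, 0.220, 0.762)

t=0.000: state=(0.977, 0.023, 0.000)
step 1 (dt=0.02): k1=(-0.065, 0.052, 0.013), k2=(-0.066, 0.053, 0.013), k3=(-0.066, 0.053, 0.013), k4=(-0.068, 0.055, 0.013); state += dt/6·(k1+2k2+2k3+k4)
t=0.020: state=(0.976, 0.024, 0.000)
t=0.040: state=(0.974, 0.025, 0.001)
t=0.060: state=(0.973, 0.026, 0.001)
continuing one RK4 step at a time; state shown every 10 steps (Δt=0.2):
t=0.200: state=(0.961, 0.036, 0.003)
t=0.400: state=(0.936, 0.056, 0.008)
t=0.600: state=(0.899, 0.085, 0.016)
t=0.800: state=(0.847, 0.126, 0.027)
t=1.000: state=(0.775, 0.181, 0.044)
t=1.200: state=(0.686, 0.247, 0.068)
t=1.400: state=(0.583, 0.319, 0.099)
t=1.600: state=(0.475, 0.387, 0.138)
t=1.800: state=(0.373, 0.443, 0.184)
t=2.000: state=(0.286, 0.479, 0.235)
t=2.200: state=(0.216, 0.496, 0.289)
t=2.400: state=(0.162, 0.495, 0.343)
t=2.600: state=(0.122, 0.481, 0.397)
t=2.800: state=(0.093, 0.458, 0.449)
t=3.000: state=(0.072, 0.430, 0.498)
t=3.200: state=(0.057, 0.400, 0.544)
t=3.400: state=(0.045, 0.369, 0.586)
t=3.600: state=(0.037, 0.338, 0.625)
t=3.800: state=(0.031, 0.309, 0.661)
t=4.000: state=(0.026, 0.281, 0.693)
t=4.200: state=(0.022, 0.255, 0.723)
t=4.400: state=(0.019, 0.231, 0.749)
t=4.500: state=(0.018, 0.220, 0.762)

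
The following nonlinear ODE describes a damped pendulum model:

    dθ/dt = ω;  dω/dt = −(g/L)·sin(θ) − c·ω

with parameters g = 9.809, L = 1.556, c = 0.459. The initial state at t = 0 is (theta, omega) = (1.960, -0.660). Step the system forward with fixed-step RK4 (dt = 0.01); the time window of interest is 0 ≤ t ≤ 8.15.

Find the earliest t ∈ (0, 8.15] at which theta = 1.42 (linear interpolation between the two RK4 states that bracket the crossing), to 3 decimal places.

t = 0.340

t=0.000: state=(1.960, -0.660)
step 1 (dt=0.01): k1=(-0.660, -5.530), k2=(-0.688, -5.525), k3=(-0.688, -5.525), k4=(-0.715, -5.521); state += dt/6·(k1+2k2+2k3+k4)
t=0.010: state=(1.953, -0.715)
t=0.020: state=(1.946, -0.770)
t=0.030: state=(1.938, -0.826)
t=0.330: state=(1.445, -2.447)
next step: t=0.340: state=(1.420, -2.498) — theta has crossed 1.42
linear interpolation between t=0.330 (1.44464) and t=0.340 (1.41992) → t≈0.340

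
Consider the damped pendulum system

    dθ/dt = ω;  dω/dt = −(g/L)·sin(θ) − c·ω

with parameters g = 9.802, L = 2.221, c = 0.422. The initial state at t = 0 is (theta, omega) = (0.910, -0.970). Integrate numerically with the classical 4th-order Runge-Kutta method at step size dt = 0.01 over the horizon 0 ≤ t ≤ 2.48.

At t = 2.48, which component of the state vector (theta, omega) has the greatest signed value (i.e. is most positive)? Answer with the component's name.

t=0.000: state=(0.910, -0.970)
step 1 (dt=0.01): k1=(-0.970, -3.075), k2=(-0.985, -3.055), k3=(-0.985, -3.055), k4=(-1.001, -3.035); state += dt/6·(k1+2k2+2k3+k4)
t=0.010: state=(0.900, -1.001)
t=0.020: state=(0.890, -1.031)
t=0.030: state=(0.880, -1.060)
continuing one RK4 step at a time; state shown every 10 steps (Δt=0.1):
t=0.100: state=(0.798, -1.256)
t=0.200: state=(0.660, -1.492)
t=0.300: state=(0.502, -1.668)
t=0.400: state=(0.329, -1.774)
t=0.500: state=(0.150, -1.802)
t=0.600: state=(-0.029, -1.754)
t=0.700: state=(-0.199, -1.631)
t=0.800: state=(-0.353, -1.446)
t=0.900: state=(-0.486, -1.209)
t=1.000: state=(-0.594, -0.936)
t=1.100: state=(-0.672, -0.641)
t=1.200: state=(-0.721, -0.336)
t=1.300: state=(-0.740, -0.033)
t=1.400: state=(-0.728, 0.259)
t=1.500: state=(-0.689, 0.530)
t=1.600: state=(-0.623, 0.772)
t=1.700: state=(-0.536, 0.977)
t=1.800: state=(-0.429, 1.138)
t=1.900: state=(-0.310, 1.247)
t=2.000: state=(-0.182, 1.300)
t=2.100: state=(-0.052, 1.297)
t=2.200: state=(0.076, 1.238)
t=2.300: state=(0.194, 1.128)
t=2.400: state=(0.300, 0.975)
t=2.480: state=(0.372, 0.828)
compare at T: theta=0.372, omega=0.828

largest component: omega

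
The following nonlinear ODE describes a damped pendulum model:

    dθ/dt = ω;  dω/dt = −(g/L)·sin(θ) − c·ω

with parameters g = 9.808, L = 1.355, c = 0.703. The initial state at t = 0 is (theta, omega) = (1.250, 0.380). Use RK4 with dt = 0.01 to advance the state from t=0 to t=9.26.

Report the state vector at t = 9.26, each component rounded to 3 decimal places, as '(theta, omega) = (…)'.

t=0.000: state=(1.250, 0.380)
step 1 (dt=0.01): k1=(0.380, -7.136), k2=(0.344, -7.115), k3=(0.344, -7.115), k4=(0.309, -7.094); state += dt/6·(k1+2k2+2k3+k4)
t=0.010: state=(1.253, 0.309)
t=0.020: state=(1.256, 0.238)
t=0.030: state=(1.258, 0.168)
continuing one RK4 step at a time; state shown every 50 steps (Δt=0.5):
t=0.500: state=(0.671, -2.349)
t=1.000: state=(-0.507, -1.701)
t=1.500: state=(-0.714, 0.818)
t=2.000: state=(0.015, 1.631)
t=2.500: state=(0.507, 0.140)
t=3.000: state=(0.208, -1.087)
t=3.500: state=(-0.269, -0.560)
t=4.000: state=(-0.257, 0.533)
t=4.500: state=(0.084, 0.615)
t=5.000: state=(0.214, -0.128)
t=5.500: state=(0.027, -0.485)
t=6.000: state=(-0.140, -0.103)
t=6.500: state=(-0.074, 0.300)
t=7.000: state=(0.069, 0.192)
t=7.500: state=(0.080, -0.136)
t=8.000: state=(-0.017, -0.188)
t=8.500: state=(-0.063, 0.021)
t=9.000: state=(-0.013, 0.141)
t=9.260: state=(0.021, 0.108)

(theta, omega) = (0.021, 0.108)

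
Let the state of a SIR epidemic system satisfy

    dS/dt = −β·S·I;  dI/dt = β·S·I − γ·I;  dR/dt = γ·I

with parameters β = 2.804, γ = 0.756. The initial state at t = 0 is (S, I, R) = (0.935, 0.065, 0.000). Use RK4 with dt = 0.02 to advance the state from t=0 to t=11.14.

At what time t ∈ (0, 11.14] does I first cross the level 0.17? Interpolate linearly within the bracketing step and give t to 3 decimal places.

t=0.000: state=(0.935, 0.065, 0.000)
step 1 (dt=0.02): k1=(-0.170, 0.121, 0.049), k2=(-0.173, 0.123, 0.050), k3=(-0.173, 0.123, 0.050), k4=(-0.176, 0.125, 0.051); state += dt/6·(k1+2k2+2k3+k4)
t=0.020: state=(0.932, 0.067, 0.001)
t=0.040: state=(0.928, 0.070, 0.002)
t=0.060: state=(0.924, 0.073, 0.003)
continuing one RK4 step at a time; state shown every 25 steps (Δt=0.5):
t=0.500: state=(0.808, 0.153, 0.039)
t=0.560: state=(0.786, 0.167, 0.047)
next step: t=0.580: state=(0.779, 0.172, 0.049) — I has crossed 0.17
linear interpolation between t=0.560 (0.16689) and t=0.580 (0.17176) → t≈0.573

t = 0.573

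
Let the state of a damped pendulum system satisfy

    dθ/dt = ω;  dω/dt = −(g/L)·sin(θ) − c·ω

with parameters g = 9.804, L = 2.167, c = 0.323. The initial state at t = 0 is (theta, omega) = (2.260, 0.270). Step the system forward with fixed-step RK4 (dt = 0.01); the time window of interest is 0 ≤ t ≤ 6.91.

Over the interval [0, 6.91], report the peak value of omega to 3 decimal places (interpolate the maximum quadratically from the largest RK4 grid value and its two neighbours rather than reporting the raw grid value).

t=0.000: state=(2.260, 0.270)
step 1 (dt=0.01): k1=(0.270, -3.579), k2=(0.252, -3.569), k3=(0.252, -3.569), k4=(0.234, -3.560); state += dt/6·(k1+2k2+2k3+k4)
t=0.010: state=(2.263, 0.234)
t=0.020: state=(2.265, 0.199)
t=0.030: state=(2.266, 0.163)
continuing one RK4 step at a time; state shown every 25 steps (Δt=0.25):
t=0.250: state=(2.219, -0.591)
t=0.500: state=(1.962, -1.477)
t=0.750: state=(1.475, -2.424)
t=1.000: state=(0.764, -3.198)
t=1.250: state=(-0.068, -3.306)
t=1.500: state=(-0.818, -2.575)
t=1.750: state=(-1.320, -1.419)
t=2.000: state=(-1.526, -0.232)
t=2.250: state=(-1.444, 0.870)
t=2.500: state=(-1.101, 1.841)
t=2.750: state=(-0.549, 2.494)
t=3.000: state=(0.094, 2.538)
t=3.250: state=(0.664, 1.928)
t=3.500: state=(1.028, 0.953)
t=3.750: state=(1.135, -0.091)
t=4.000: state=(0.990, -1.042)
t=4.250: state=(0.634, -1.755)
t=4.500: state=(0.149, -2.032)
t=4.750: state=(-0.336, -1.764)
t=5.000: state=(-0.697, -1.078)
t=5.250: state=(-0.861, -0.217)
t=5.500: state=(-0.808, 0.617)
t=5.750: state=(-0.567, 1.267)
t=6.000: state=(-0.203, 1.579)
t=6.250: state=(0.186, 1.460)
t=6.500: state=(0.496, 0.973)
t=6.750: state=(0.656, 0.292)
t=6.910: state=(0.666, -0.159)
largest grid value and its neighbours: omega(2.880)=2.60540, omega(2.890)=2.60610, omega(2.900)=2.60564
parabola through these three points peaks at t≈2.891 with omega≈2.60611

max omega = 2.606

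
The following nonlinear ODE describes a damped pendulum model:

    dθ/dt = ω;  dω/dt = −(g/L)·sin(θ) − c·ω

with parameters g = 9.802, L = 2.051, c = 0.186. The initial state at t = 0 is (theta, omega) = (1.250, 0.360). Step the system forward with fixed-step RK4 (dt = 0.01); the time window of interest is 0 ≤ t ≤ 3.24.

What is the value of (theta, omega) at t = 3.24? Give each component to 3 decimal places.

(theta, omega) = (0.923, -0.193)

t=0.000: state=(1.250, 0.360)
step 1 (dt=0.01): k1=(0.360, -4.602), k2=(0.337, -4.601), k3=(0.337, -4.601), k4=(0.314, -4.599); state += dt/6·(k1+2k2+2k3+k4)
t=0.010: state=(1.253, 0.314)
t=0.020: state=(1.256, 0.268)
t=0.030: state=(1.259, 0.222)
continuing one RK4 step at a time; state shown every 20 steps (Δt=0.2):
t=0.200: state=(1.231, -0.545)
t=0.400: state=(1.037, -1.379)
t=0.600: state=(0.690, -2.044)
t=0.800: state=(0.240, -2.391)
t=1.000: state=(-0.237, -2.302)
t=1.200: state=(-0.653, -1.809)
t=1.400: state=(-0.944, -1.065)
t=1.600: state=(-1.073, -0.226)
t=1.800: state=(-1.034, 0.605)
t=2.000: state=(-0.837, 1.343)
t=2.200: state=(-0.510, 1.883)
t=2.400: state=(-0.106, 2.099)
t=2.600: state=(0.303, 1.927)
t=2.800: state=(0.642, 1.423)
t=3.000: state=(0.859, 0.724)
t=3.200: state=(0.928, -0.041)
t=3.240: state=(0.923, -0.193)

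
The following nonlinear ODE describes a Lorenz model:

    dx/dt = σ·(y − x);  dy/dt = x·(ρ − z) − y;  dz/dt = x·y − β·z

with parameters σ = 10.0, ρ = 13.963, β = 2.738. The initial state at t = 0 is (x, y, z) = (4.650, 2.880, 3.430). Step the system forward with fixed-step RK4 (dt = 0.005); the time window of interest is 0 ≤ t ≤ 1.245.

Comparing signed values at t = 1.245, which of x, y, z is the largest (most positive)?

largest component: z

t=0.000: state=(4.650, 2.880, 3.430)
step 1 (dt=0.005): k1=(-17.700, 46.098, 4.001), k2=(-16.105, 45.471, 4.377), k3=(-16.161, 45.510, 4.379), k4=(-14.616, 44.920, 4.748); state += dt/6·(k1+2k2+2k3+k4)
t=0.005: state=(4.569, 3.107, 3.452)
t=0.010: state=(4.503, 3.329, 3.477)
t=0.015: state=(4.452, 3.547, 3.507)
continuing one RK4 step at a time; state shown every 10 steps (Δt=0.05):
t=0.050: state=(4.411, 4.982, 3.814)
t=0.100: state=(5.058, 6.969, 4.644)
t=0.150: state=(6.240, 8.985, 6.164)
t=0.200: state=(7.720, 10.790, 8.631)
t=0.250: state=(9.176, 11.762, 12.048)
t=0.300: state=(10.128, 11.179, 15.783)
t=0.350: state=(10.111, 8.954, 18.609)
t=0.400: state=(9.032, 6.025, 19.599)
t=0.450: state=(7.297, 3.571, 18.903)
t=0.500: state=(5.484, 2.088, 17.306)
t=0.550: state=(3.985, 1.422, 15.466)
t=0.600: state=(2.927, 1.245, 13.695)
t=0.650: state=(2.275, 1.317, 12.095)
t=0.700: state=(1.937, 1.514, 10.684)
t=0.750: state=(1.828, 1.795, 9.461)
t=0.800: state=(1.890, 2.162, 8.421)
t=0.850: state=(2.094, 2.636, 7.566)
t=0.900: state=(2.433, 3.250, 6.908)
t=0.950: state=(2.917, 4.040, 6.480)
t=1.000: state=(3.564, 5.037, 6.338)
t=1.050: state=(4.395, 6.250, 6.578)
t=1.100: state=(5.414, 7.625, 7.332)
t=1.150: state=(6.581, 8.995, 8.739)
t=1.200: state=(7.768, 10.024, 10.842)
t=1.245: state=(8.662, 10.291, 13.157)
compare at T: x=8.662, y=10.291, z=13.157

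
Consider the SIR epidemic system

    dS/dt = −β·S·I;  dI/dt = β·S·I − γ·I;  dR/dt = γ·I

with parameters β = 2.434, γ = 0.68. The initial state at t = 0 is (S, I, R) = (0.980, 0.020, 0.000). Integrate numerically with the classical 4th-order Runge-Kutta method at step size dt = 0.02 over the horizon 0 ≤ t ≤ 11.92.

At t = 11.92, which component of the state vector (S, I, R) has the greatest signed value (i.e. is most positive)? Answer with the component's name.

t=0.000: state=(0.980, 0.020, 0.000)
step 1 (dt=0.02): k1=(-0.048, 0.034, 0.014), k2=(-0.048, 0.035, 0.014), k3=(-0.049, 0.035, 0.014), k4=(-0.049, 0.035, 0.014); state += dt/6·(k1+2k2+2k3+k4)
t=0.020: state=(0.979, 0.021, 0.000)
t=0.040: state=(0.978, 0.021, 0.001)
t=0.060: state=(0.977, 0.022, 0.001)
continuing one RK4 step at a time; state shown every 25 steps (Δt=0.5):
t=0.500: state=(0.943, 0.046, 0.011)
t=1.000: state=(0.867, 0.099, 0.034)
t=1.500: state=(0.730, 0.187, 0.082)
t=2.000: state=(0.545, 0.291, 0.164)
t=2.500: state=(0.365, 0.359, 0.276)
t=3.000: state=(0.234, 0.366, 0.401)
t=3.500: state=(0.153, 0.328, 0.519)
t=4.000: state=(0.106, 0.272, 0.622)
t=4.500: state=(0.079, 0.217, 0.705)
t=5.000: state=(0.062, 0.168, 0.770)
t=5.500: state=(0.052, 0.128, 0.820)
t=6.000: state=(0.045, 0.097, 0.858)
t=6.500: state=(0.041, 0.073, 0.886)
t=7.000: state=(0.038, 0.054, 0.908)
t=7.500: state=(0.036, 0.040, 0.924)
t=8.000: state=(0.034, 0.030, 0.936)
t=8.500: state=(0.033, 0.022, 0.944)
t=9.000: state=(0.033, 0.016, 0.951)
t=9.500: state=(0.032, 0.012, 0.956)
t=10.000: state=(0.032, 0.009, 0.959)
t=10.500: state=(0.031, 0.007, 0.962)
t=11.000: state=(0.031, 0.005, 0.964)
t=11.500: state=(0.031, 0.004, 0.965)
t=11.920: state=(0.031, 0.003, 0.966)
compare at T: S=0.031, I=0.003, R=0.966

largest component: R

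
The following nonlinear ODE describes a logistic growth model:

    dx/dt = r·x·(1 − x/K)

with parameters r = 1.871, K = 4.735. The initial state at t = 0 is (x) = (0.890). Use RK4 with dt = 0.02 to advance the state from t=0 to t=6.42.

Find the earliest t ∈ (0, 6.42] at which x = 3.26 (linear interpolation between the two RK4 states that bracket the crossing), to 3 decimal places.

t=0.000: state=(0.890)
step 1 (dt=0.02): k1=(1.352), k2=(1.368), k3=(1.368), k4=(1.384); state += dt/6·(k1+2k2+2k3+k4)
t=0.020: state=(0.917)
t=0.040: state=(0.945)
t=0.060: state=(0.974)
continuing one RK4 step at a time; state shown every 25 steps (Δt=0.5):
t=0.500: state=(1.757)
t=1.000: state=(2.844)
t=1.200: state=(3.249)
next step: t=1.220: state=(3.287) — x has crossed 3.26
linear interpolation between t=1.200 (3.24863) and t=1.220 (3.28652) → t≈1.206

t = 1.206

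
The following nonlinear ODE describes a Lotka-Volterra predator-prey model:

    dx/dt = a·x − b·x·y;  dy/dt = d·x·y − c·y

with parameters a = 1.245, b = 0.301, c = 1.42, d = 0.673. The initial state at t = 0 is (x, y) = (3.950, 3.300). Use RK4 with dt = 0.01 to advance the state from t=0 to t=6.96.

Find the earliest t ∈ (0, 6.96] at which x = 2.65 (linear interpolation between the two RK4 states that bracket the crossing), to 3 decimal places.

t = 0.860

t=0.000: state=(3.950, 3.300)
step 1 (dt=0.01): k1=(0.994, 4.087), k2=(0.971, 4.123), k3=(0.971, 4.123), k4=(0.948, 4.159); state += dt/6·(k1+2k2+2k3+k4)
t=0.010: state=(3.960, 3.341)
t=0.020: state=(3.969, 3.383)
t=0.030: state=(3.978, 3.426)
continuing one RK4 step at a time; state shown every 25 steps (Δt=0.25):
t=0.250: state=(4.025, 4.550)
t=0.500: state=(3.679, 6.136)
t=0.750: state=(2.990, 7.563)
t=0.860: state=(2.650, 7.971)
next step: t=0.870: state=(2.620, 8.000) — x has crossed 2.65
linear interpolation between t=0.860 (2.65005) and t=0.870 (2.61952) → t≈0.860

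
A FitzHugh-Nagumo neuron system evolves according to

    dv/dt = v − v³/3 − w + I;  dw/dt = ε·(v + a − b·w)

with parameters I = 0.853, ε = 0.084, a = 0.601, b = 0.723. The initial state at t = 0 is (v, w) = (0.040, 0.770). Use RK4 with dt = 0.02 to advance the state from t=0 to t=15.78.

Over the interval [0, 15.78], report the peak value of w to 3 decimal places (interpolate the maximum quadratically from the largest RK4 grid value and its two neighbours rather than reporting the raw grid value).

t=0.000: state=(0.040, 0.770)
step 1 (dt=0.02): k1=(0.123, 0.007), k2=(0.124, 0.007), k3=(0.124, 0.007), k4=(0.125, 0.007); state += dt/6·(k1+2k2+2k3+k4)
t=0.020: state=(0.042, 0.770)
t=0.040: state=(0.045, 0.770)
t=0.060: state=(0.048, 0.770)
continuing one RK4 step at a time; state shown every 50 steps (Δt=1):
t=1.000: state=(0.242, 0.784)
t=2.000: state=(0.703, 0.823)
t=3.000: state=(1.326, 0.907)
t=4.000: state=(1.589, 1.025)
t=5.000: state=(1.592, 1.144)
t=6.000: state=(1.533, 1.253)
t=7.000: state=(1.461, 1.350)
t=8.000: state=(1.383, 1.435)
t=9.000: state=(1.299, 1.509)
t=10.000: state=(1.207, 1.571)
t=11.000: state=(1.102, 1.622)
t=12.000: state=(0.977, 1.660)
t=13.000: state=(0.811, 1.684)
t=14.000: state=(0.554, 1.691)
t=15.000: state=(0.036, 1.667)
t=15.780: state=(-0.823, 1.605)
largest grid value and its neighbours: w(13.760)=1.69116, w(13.780)=1.69117, w(13.800)=1.69117
parabola through these three points peaks at t≈13.785 with w≈1.69117

max w = 1.691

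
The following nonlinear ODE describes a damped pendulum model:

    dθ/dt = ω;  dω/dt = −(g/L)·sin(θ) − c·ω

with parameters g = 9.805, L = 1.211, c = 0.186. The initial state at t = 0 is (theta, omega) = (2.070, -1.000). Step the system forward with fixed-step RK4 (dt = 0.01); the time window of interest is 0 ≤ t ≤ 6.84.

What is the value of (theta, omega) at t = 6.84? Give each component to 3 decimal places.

(theta, omega) = (-0.345, 2.610)

t=0.000: state=(2.070, -1.000)
step 1 (dt=0.01): k1=(-1.000, -6.923), k2=(-1.035, -6.935), k3=(-1.035, -6.936), k4=(-1.069, -6.949); state += dt/6·(k1+2k2+2k3+k4)
t=0.010: state=(2.060, -1.069)
t=0.020: state=(2.049, -1.139)
t=0.030: state=(2.037, -1.209)
continuing one RK4 step at a time; state shown every 25 steps (Δt=0.25):
t=0.250: state=(1.595, -2.827)
t=0.500: state=(0.669, -4.449)
t=0.750: state=(-0.486, -4.408)
t=1.000: state=(-1.384, -2.624)
t=1.250: state=(-1.777, -0.543)
t=1.500: state=(-1.666, 1.422)
t=1.750: state=(-1.072, 3.280)
t=2.000: state=(-0.102, 4.209)
t=2.250: state=(0.868, 3.265)
t=2.500: state=(1.446, 1.299)
t=2.750: state=(1.515, -0.735)
t=3.000: state=(1.090, -2.612)
t=3.250: state=(0.270, -3.733)
t=3.500: state=(-0.632, -3.190)
t=3.750: state=(-1.224, -1.441)
t=4.000: state=(-1.336, 0.540)
t=4.250: state=(-0.968, 2.340)
t=4.500: state=(-0.230, 3.353)
t=4.750: state=(0.577, 2.842)
t=5.000: state=(1.097, 1.214)
t=5.250: state=(1.165, -0.662)
t=5.500: state=(0.785, -2.294)
t=5.750: state=(0.092, -3.036)
t=6.000: state=(-0.611, -2.369)
t=6.250: state=(-1.016, -0.787)
t=6.500: state=(-0.993, 0.954)
t=6.750: state=(-0.568, 2.330)
t=6.840: state=(-0.345, 2.610)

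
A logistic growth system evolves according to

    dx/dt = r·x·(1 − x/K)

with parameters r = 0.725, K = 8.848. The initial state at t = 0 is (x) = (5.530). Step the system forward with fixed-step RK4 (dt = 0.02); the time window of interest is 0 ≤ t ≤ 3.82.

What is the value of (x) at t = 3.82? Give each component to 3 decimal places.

t=0.000: state=(5.530)
step 1 (dt=0.02): k1=(1.503), k2=(1.501), k3=(1.501), k4=(1.498); state += dt/6·(k1+2k2+2k3+k4)
t=0.020: state=(5.560)
t=0.040: state=(5.590)
t=0.060: state=(5.620)
continuing one RK4 step at a time; state shown every 10 steps (Δt=0.2):
t=0.200: state=(5.825)
t=0.400: state=(6.106)
t=0.600: state=(6.373)
t=0.800: state=(6.623)
t=1.000: state=(6.856)
t=1.200: state=(7.071)
t=1.400: state=(7.268)
t=1.600: state=(7.447)
t=1.800: state=(7.610)
t=2.000: state=(7.756)
t=2.200: state=(7.888)
t=2.400: state=(8.005)
t=2.600: state=(8.109)
t=2.800: state=(8.202)
t=3.000: state=(8.283)
t=3.200: state=(8.355)
t=3.400: state=(8.419)
t=3.600: state=(8.474)
t=3.800: state=(8.523)
t=3.820: state=(8.527)

(x) = (8.527)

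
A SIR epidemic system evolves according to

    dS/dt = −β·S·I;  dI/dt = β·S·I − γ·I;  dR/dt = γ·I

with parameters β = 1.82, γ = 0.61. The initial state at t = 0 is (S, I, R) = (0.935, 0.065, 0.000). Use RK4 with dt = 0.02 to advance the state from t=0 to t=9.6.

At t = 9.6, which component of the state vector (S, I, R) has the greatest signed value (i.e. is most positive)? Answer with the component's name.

largest component: R

t=0.000: state=(0.935, 0.065, 0.000)
step 1 (dt=0.02): k1=(-0.111, 0.071, 0.040), k2=(-0.112, 0.072, 0.040), k3=(-0.112, 0.072, 0.040), k4=(-0.113, 0.072, 0.041); state += dt/6·(k1+2k2+2k3+k4)
t=0.020: state=(0.933, 0.066, 0.001)
t=0.040: state=(0.930, 0.068, 0.002)
t=0.060: state=(0.928, 0.069, 0.002)
continuing one RK4 step at a time; state shown every 25 steps (Δt=0.5):
t=0.500: state=(0.865, 0.109, 0.026)
t=1.000: state=(0.763, 0.169, 0.068)
t=1.500: state=(0.635, 0.235, 0.130)
t=2.000: state=(0.499, 0.291, 0.211)
t=2.500: state=(0.377, 0.319, 0.304)
t=3.000: state=(0.282, 0.316, 0.402)
t=3.500: state=(0.214, 0.292, 0.495)
t=4.000: state=(0.166, 0.255, 0.578)
t=4.500: state=(0.134, 0.215, 0.650)
t=5.000: state=(0.112, 0.178, 0.710)
t=5.500: state=(0.097, 0.144, 0.759)
t=6.000: state=(0.086, 0.115, 0.798)
t=6.500: state=(0.079, 0.092, 0.830)
t=7.000: state=(0.073, 0.072, 0.855)
t=7.500: state=(0.069, 0.057, 0.874)
t=8.000: state=(0.066, 0.045, 0.890)
t=8.500: state=(0.063, 0.035, 0.902)
t=9.000: state=(0.062, 0.027, 0.911)
t=9.500: state=(0.060, 0.021, 0.918)
t=9.600: state=(0.060, 0.020, 0.920)
compare at T: S=0.060, I=0.020, R=0.920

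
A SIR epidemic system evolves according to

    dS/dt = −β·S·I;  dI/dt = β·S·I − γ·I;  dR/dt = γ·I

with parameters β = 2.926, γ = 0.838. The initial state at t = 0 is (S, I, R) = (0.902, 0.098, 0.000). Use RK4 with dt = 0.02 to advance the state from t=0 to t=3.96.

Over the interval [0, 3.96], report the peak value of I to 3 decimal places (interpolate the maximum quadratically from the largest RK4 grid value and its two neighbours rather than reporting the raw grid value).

t=0.000: state=(0.902, 0.098, 0.000)
step 1 (dt=0.02): k1=(-0.259, 0.177, 0.082), k2=(-0.263, 0.179, 0.084), k3=(-0.263, 0.179, 0.084), k4=(-0.267, 0.181, 0.085); state += dt/6·(k1+2k2+2k3+k4)
t=0.020: state=(0.897, 0.102, 0.002)
t=0.040: state=(0.891, 0.105, 0.003)
t=0.060: state=(0.886, 0.109, 0.005)
continuing one RK4 step at a time; state shown every 10 steps (Δt=0.2):
t=0.200: state=(0.842, 0.138, 0.020)
t=0.400: state=(0.766, 0.187, 0.047)
t=0.600: state=(0.676, 0.242, 0.083)
t=0.800: state=(0.577, 0.295, 0.128)
t=1.000: state=(0.479, 0.340, 0.181)
t=1.200: state=(0.389, 0.370, 0.241)
t=1.400: state=(0.312, 0.384, 0.304)
t=1.600: state=(0.249, 0.382, 0.369)
t=1.800: state=(0.200, 0.369, 0.432)
t=2.000: state=(0.162, 0.346, 0.492)
t=2.200: state=(0.133, 0.319, 0.547)
t=2.400: state=(0.112, 0.290, 0.599)
t=2.600: state=(0.095, 0.260, 0.645)
t=2.800: state=(0.082, 0.232, 0.686)
t=3.000: state=(0.072, 0.205, 0.722)
t=3.200: state=(0.065, 0.181, 0.755)
t=3.400: state=(0.059, 0.158, 0.783)
t=3.600: state=(0.054, 0.138, 0.808)
t=3.800: state=(0.050, 0.121, 0.830)
t=3.960: state=(0.047, 0.108, 0.845)
largest grid value and its neighbours: I(1.460)=0.38499, I(1.480)=0.38503, I(1.500)=0.38493
parabola through these three points peaks at t≈1.476 with I≈0.38504

max I = 0.385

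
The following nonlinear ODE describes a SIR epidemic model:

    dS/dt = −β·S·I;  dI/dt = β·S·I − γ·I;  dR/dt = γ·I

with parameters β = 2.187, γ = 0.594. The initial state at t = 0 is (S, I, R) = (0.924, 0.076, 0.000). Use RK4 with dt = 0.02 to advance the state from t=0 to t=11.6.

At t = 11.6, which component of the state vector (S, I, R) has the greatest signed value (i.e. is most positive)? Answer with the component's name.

largest component: R

t=0.000: state=(0.924, 0.076, 0.000)
step 1 (dt=0.02): k1=(-0.154, 0.108, 0.045), k2=(-0.156, 0.110, 0.046), k3=(-0.156, 0.110, 0.046), k4=(-0.157, 0.111, 0.046); state += dt/6·(k1+2k2+2k3+k4)
t=0.020: state=(0.921, 0.078, 0.001)
t=0.040: state=(0.918, 0.080, 0.002)
t=0.060: state=(0.914, 0.083, 0.003)
continuing one RK4 step at a time; state shown every 25 steps (Δt=0.5):
t=0.500: state=(0.820, 0.147, 0.032)
t=1.000: state=(0.662, 0.247, 0.090)
t=1.500: state=(0.478, 0.343, 0.179)
t=2.000: state=(0.318, 0.392, 0.289)
t=2.500: state=(0.207, 0.387, 0.406)
t=3.000: state=(0.138, 0.346, 0.516)
t=3.500: state=(0.098, 0.292, 0.610)
t=4.000: state=(0.073, 0.238, 0.689)
t=4.500: state=(0.058, 0.190, 0.752)
t=5.000: state=(0.048, 0.149, 0.803)
t=5.500: state=(0.042, 0.117, 0.842)
t=6.000: state=(0.037, 0.090, 0.872)
t=6.500: state=(0.034, 0.070, 0.896)
t=7.000: state=(0.032, 0.054, 0.914)
t=7.500: state=(0.030, 0.041, 0.928)
t=8.000: state=(0.029, 0.032, 0.939)
t=8.500: state=(0.028, 0.024, 0.947)
t=9.000: state=(0.028, 0.019, 0.954)
t=9.500: state=(0.027, 0.014, 0.959)
t=10.000: state=(0.027, 0.011, 0.962)
t=10.500: state=(0.026, 0.008, 0.965)
t=11.000: state=(0.026, 0.006, 0.967)
t=11.500: state=(0.026, 0.005, 0.969)
t=11.600: state=(0.026, 0.005, 0.969)
compare at T: S=0.026, I=0.005, R=0.969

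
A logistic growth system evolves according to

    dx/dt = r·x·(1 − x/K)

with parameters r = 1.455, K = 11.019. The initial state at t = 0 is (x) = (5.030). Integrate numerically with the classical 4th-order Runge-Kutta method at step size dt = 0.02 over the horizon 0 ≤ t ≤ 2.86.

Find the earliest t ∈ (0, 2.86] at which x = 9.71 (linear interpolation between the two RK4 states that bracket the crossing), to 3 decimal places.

t=0.000: state=(5.030)
step 1 (dt=0.02): k1=(3.978), k2=(3.983), k3=(3.983), k4=(3.987); state += dt/6·(k1+2k2+2k3+k4)
t=0.020: state=(5.110)
t=0.040: state=(5.189)
t=0.060: state=(5.269)
continuing one RK4 step at a time; state shown every 5 steps (Δt=0.1):
t=0.100: state=(5.430)
t=0.200: state=(5.830)
t=0.300: state=(6.227)
t=0.400: state=(6.617)
t=0.500: state=(6.995)
t=0.600: state=(7.359)
t=0.700: state=(7.706)
t=0.800: state=(8.033)
t=0.900: state=(8.339)
t=1.000: state=(8.623)
t=1.100: state=(8.884)
t=1.200: state=(9.124)
t=1.300: state=(9.341)
t=1.400: state=(9.538)
t=1.480: state=(9.681)
next step: t=1.500: state=(9.715) — x has crossed 9.71
linear interpolation between t=1.480 (9.68089) and t=1.500 (9.71473) → t≈1.497

t = 1.497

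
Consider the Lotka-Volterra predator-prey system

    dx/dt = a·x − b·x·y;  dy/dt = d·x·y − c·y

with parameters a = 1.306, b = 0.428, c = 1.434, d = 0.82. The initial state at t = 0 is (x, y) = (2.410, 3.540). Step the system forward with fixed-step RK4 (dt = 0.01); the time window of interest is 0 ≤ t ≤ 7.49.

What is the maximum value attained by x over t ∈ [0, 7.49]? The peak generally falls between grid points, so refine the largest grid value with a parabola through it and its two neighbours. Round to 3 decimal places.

t=0.000: state=(2.410, 3.540)
step 1 (dt=0.01): k1=(-0.504, 1.919), k2=(-0.513, 1.917), k3=(-0.513, 1.917), k4=(-0.523, 1.915); state += dt/6·(k1+2k2+2k3+k4)
t=0.010: state=(2.405, 3.559)
t=0.020: state=(2.400, 3.578)
t=0.030: state=(2.394, 3.597)
continuing one RK4 step at a time; state shown every 25 steps (Δt=0.25):
t=0.250: state=(2.231, 3.987)
t=0.500: state=(1.983, 4.294)
t=0.750: state=(1.724, 4.385)
t=1.000: state=(1.502, 4.261)
t=1.250: state=(1.338, 3.979)
t=1.500: state=(1.235, 3.616)
t=1.750: state=(1.187, 3.235)
t=2.000: state=(1.186, 2.881)
t=2.250: state=(1.228, 2.576)
t=2.500: state=(1.310, 2.334)
t=2.750: state=(1.429, 2.158)
t=3.000: state=(1.582, 2.052)
t=3.250: state=(1.765, 2.020)
t=3.500: state=(1.968, 2.068)
t=3.750: state=(2.171, 2.209)
t=4.000: state=(2.347, 2.455)
t=4.250: state=(2.457, 2.811)
t=4.500: state=(2.463, 3.259)
t=4.750: state=(2.348, 3.736)
t=5.000: state=(2.133, 4.138)
t=5.250: state=(1.873, 4.360)
t=5.500: state=(1.625, 4.358)
t=5.750: state=(1.426, 4.159)
t=6.000: state=(1.288, 3.834)
t=6.250: state=(1.209, 3.457)
t=6.500: state=(1.181, 3.083)
t=6.750: state=(1.199, 2.747)
t=7.000: state=(1.258, 2.468)
t=7.250: state=(1.355, 2.252)
t=7.490: state=(1.483, 2.110)
largest grid value and its neighbours: x(4.380)=2.47496, x(4.390)=2.47504, x(4.400)=2.47492
parabola through these three points peaks at t≈4.389 with x≈2.47504

max x = 2.475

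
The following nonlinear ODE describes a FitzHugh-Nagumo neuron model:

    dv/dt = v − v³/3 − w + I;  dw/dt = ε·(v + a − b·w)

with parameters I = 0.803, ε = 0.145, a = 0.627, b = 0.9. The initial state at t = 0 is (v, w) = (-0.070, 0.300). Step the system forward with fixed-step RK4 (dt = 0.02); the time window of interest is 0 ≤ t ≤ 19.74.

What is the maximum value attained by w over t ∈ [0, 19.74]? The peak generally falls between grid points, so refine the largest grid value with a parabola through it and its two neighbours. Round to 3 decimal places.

t=0.000: state=(-0.070, 0.300)
step 1 (dt=0.02): k1=(0.433, 0.042), k2=(0.437, 0.042), k3=(0.437, 0.042), k4=(0.441, 0.043); state += dt/6·(k1+2k2+2k3+k4)
t=0.020: state=(-0.061, 0.301)
t=0.040: state=(-0.052, 0.302)
t=0.060: state=(-0.043, 0.303)
continuing one RK4 step at a time; state shown every 50 steps (Δt=1):
t=1.000: state=(0.613, 0.380)
t=2.000: state=(1.525, 0.570)
t=3.000: state=(1.733, 0.814)
t=4.000: state=(1.663, 1.031)
t=5.000: state=(1.558, 1.209)
t=6.000: state=(1.448, 1.351)
t=7.000: state=(1.335, 1.460)
t=8.000: state=(1.217, 1.540)
t=9.000: state=(1.092, 1.593)
t=10.000: state=(0.949, 1.622)
t=11.000: state=(0.772, 1.626)
t=12.000: state=(0.516, 1.601)
t=13.000: state=(0.040, 1.532)
t=14.000: state=(-0.973, 1.372)
t=15.000: state=(-1.756, 1.090)
t=16.000: state=(-1.773, 0.798)
t=17.000: state=(-1.663, 0.552)
t=18.000: state=(-1.539, 0.352)
t=19.000: state=(-1.410, 0.194)
t=19.740: state=(-1.309, 0.102)
largest grid value and its neighbours: w(10.640)=1.62806, w(10.660)=1.62806, w(10.680)=1.62806
parabola through these three points peaks at t≈10.659 with w≈1.62806

max w = 1.628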